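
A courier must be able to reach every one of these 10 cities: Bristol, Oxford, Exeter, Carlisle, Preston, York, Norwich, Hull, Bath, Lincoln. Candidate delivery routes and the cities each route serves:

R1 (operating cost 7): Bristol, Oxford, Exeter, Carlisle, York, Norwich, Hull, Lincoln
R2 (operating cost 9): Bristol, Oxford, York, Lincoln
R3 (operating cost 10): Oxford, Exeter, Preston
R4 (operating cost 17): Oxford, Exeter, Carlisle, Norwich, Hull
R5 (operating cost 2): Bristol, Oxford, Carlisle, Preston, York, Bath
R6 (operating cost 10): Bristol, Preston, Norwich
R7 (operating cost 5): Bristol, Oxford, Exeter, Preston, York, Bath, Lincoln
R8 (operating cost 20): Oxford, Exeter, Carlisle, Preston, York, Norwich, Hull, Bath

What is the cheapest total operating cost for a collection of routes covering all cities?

R1, R5 cover every city at operating cost 7 + 2 = 9.
Any cover uses at least 2 routes; among all covering selections none totals below 9.

9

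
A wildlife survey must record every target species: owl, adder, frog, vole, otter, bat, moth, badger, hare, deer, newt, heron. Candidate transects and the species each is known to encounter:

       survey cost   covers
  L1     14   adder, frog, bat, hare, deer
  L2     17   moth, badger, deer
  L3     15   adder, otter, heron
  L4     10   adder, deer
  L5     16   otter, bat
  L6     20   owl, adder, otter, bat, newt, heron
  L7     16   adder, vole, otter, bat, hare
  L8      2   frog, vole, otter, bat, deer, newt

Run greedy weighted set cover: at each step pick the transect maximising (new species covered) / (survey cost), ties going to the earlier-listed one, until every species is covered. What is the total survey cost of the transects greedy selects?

Pick 1: L8 adds 6 new (frog, vole, otter, bat, deer, newt) at survey cost 2 (ratio 6/2).
Pick 2: L6 adds 3 new (owl, adder, heron) at survey cost 20 (ratio 3/20).
Pick 3: L2 adds 2 new (moth, badger) at survey cost 17 (ratio 2/17).
Pick 4: L1 adds 1 new (hare) at survey cost 14 (ratio 1/14).
Greedy total survey cost: 2 + 20 + 17 + 14 = 53.

53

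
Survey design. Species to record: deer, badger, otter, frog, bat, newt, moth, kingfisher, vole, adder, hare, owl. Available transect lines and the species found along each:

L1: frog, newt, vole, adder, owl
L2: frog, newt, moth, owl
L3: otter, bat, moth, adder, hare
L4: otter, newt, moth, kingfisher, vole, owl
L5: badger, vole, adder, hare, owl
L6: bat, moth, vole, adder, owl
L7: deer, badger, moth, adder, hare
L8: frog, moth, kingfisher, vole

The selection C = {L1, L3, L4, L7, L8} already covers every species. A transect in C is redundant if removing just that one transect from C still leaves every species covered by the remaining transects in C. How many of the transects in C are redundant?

Drop L1: the rest still cover every species — redundant.
Drop L3: bat uncovered — not redundant.
Drop L4: the rest still cover every species — redundant.
Drop L7: deer, badger uncovered — not redundant.
Drop L8: the rest still cover every species — redundant.
3 redundant: L1, L4, L8.

3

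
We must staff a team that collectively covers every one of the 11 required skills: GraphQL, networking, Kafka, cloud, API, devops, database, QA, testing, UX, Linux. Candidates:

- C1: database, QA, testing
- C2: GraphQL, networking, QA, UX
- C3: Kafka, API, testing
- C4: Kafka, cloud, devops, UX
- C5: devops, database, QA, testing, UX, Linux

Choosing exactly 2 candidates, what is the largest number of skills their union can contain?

Choosing C2, C5 covers {GraphQL, networking, devops, database, QA, testing, UX, Linux} — 8 skills.
No choice of 2 candidates does better; here Kafka, cloud, API are left uncovered.

8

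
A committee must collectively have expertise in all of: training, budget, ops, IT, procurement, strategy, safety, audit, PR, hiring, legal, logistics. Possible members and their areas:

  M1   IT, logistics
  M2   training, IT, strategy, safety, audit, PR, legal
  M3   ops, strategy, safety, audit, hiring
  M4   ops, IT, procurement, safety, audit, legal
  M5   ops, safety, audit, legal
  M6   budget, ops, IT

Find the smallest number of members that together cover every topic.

5

M1, M2, M3, M4, M6 together cover {training, budget, ops, IT, procurement, strategy, safety, audit, PR, hiring, legal, logistics} — every topic.
No 4 of the 6 members cover everything (all 15 size-4 selections fall short), so 5 is minimum.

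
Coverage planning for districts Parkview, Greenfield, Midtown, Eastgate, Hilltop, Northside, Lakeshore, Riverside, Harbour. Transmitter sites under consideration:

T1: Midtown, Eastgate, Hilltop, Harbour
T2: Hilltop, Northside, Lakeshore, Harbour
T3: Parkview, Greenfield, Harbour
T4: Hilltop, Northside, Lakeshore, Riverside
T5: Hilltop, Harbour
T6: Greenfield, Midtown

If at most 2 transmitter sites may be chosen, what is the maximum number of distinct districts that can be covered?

Choosing T1, T4 covers {Midtown, Eastgate, Hilltop, Northside, Lakeshore, Riverside, Harbour} — 7 districts.
No choice of 2 transmitter sites does better; here Parkview, Greenfield are left uncovered.

7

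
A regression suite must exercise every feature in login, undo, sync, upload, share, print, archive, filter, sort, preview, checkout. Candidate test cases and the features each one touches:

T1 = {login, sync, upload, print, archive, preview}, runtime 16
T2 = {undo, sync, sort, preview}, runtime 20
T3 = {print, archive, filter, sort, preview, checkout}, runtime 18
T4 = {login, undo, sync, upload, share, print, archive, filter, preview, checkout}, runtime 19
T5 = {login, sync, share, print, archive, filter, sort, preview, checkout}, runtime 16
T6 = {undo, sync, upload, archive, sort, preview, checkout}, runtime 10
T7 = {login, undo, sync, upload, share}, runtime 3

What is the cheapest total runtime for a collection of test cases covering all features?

19

T5, T7 cover every feature at runtime 16 + 3 = 19.
Any cover uses at least 2 test cases; among all covering selections none totals below 19.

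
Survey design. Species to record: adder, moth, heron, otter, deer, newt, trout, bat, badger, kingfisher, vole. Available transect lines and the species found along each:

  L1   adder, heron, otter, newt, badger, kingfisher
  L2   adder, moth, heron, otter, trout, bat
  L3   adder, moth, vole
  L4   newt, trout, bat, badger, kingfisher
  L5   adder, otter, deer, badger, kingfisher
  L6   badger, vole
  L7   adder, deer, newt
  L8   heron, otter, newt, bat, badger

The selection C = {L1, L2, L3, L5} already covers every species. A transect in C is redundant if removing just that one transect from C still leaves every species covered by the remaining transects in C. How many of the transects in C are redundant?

0

Drop L1: newt uncovered — not redundant.
Drop L2: trout, bat uncovered — not redundant.
Drop L3: vole uncovered — not redundant.
Drop L5: deer uncovered — not redundant.
None of the transects in C is redundant.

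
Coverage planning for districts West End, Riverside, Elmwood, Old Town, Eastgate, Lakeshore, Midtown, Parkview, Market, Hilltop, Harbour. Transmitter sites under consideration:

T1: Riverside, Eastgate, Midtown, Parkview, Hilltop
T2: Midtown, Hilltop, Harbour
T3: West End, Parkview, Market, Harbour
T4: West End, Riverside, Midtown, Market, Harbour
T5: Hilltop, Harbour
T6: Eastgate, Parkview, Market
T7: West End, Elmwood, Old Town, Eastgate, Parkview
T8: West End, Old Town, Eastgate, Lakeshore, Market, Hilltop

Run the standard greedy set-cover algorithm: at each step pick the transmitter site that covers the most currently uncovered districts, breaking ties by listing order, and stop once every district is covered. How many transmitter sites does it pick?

4

Pick 1: T8 covers 6 new districts (West End, Old Town, Eastgate, Lakeshore, Market, Hilltop).
Pick 2: T1 covers 3 new districts (Riverside, Midtown, Parkview).
Pick 3: T2 covers 1 new districts (Harbour).
Pick 4: T7 covers 1 new districts (Elmwood).
Greedy uses 4 transmitter sites. (The true minimum is 3.)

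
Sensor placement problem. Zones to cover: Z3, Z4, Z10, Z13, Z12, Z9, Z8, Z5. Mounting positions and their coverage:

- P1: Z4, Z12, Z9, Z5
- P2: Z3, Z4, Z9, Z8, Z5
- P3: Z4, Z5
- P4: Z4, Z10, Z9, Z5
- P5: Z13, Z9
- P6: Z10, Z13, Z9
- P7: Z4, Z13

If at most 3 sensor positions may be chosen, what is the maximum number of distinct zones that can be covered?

Choosing P1, P2, P6 covers {Z3, Z4, Z10, Z13, Z12, Z9, Z8, Z5} — 8 zones.
That is all 8 zones.

8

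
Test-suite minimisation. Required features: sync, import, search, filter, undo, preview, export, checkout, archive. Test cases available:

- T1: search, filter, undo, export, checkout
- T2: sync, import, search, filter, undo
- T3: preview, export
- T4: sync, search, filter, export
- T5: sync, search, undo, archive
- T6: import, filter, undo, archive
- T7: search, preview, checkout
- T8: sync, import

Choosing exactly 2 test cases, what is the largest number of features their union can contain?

Choosing T1, T2 covers {sync, import, search, filter, undo, export, checkout} — 7 features.
No choice of 2 test cases does better; here preview, archive are left uncovered.

7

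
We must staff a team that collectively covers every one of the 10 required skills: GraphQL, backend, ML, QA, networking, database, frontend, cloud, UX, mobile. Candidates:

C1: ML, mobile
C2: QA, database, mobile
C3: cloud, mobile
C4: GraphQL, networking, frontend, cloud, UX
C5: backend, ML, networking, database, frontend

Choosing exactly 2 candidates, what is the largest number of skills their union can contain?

8

Choosing C2, C4 covers {GraphQL, QA, networking, database, frontend, cloud, UX, mobile} — 8 skills.
No choice of 2 candidates does better; here backend, ML are left uncovered.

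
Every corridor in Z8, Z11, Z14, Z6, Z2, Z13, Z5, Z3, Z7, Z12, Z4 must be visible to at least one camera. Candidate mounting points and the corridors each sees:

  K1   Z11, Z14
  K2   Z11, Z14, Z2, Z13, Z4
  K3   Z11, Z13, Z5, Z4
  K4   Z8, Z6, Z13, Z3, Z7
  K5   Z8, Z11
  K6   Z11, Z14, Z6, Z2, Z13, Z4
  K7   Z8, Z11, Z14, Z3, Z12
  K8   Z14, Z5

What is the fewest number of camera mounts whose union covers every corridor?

4

K2, K3, K4, K7 together cover {Z8, Z11, Z14, Z6, Z2, Z13, Z5, Z3, Z7, Z12, Z4} — every corridor.
No 3 of the 8 camera mounts cover everything (all 56 triples fall short), so 4 is minimum.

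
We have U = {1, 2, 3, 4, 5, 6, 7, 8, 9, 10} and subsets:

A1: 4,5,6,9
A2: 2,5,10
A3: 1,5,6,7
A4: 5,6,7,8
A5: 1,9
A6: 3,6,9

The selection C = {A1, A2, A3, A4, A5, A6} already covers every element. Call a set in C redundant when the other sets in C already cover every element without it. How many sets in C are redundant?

2

Drop A1: 4 uncovered — not redundant.
Drop A2: 2, 10 uncovered — not redundant.
Drop A3: the rest still cover every element — redundant.
Drop A4: 8 uncovered — not redundant.
Drop A5: the rest still cover every element — redundant.
Drop A6: 3 uncovered — not redundant.
2 redundant: A3, A5.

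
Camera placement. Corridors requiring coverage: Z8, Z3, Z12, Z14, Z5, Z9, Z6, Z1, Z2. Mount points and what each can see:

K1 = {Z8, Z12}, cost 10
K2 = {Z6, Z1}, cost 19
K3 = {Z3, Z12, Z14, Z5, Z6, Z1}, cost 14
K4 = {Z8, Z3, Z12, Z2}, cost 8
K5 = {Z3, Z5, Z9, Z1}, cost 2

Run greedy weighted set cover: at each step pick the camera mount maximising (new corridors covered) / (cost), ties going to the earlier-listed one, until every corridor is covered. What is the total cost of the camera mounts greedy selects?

Pick 1: K5 adds 4 new (Z3, Z5, Z9, Z1) at cost 2 (ratio 4/2).
Pick 2: K4 adds 3 new (Z8, Z12, Z2) at cost 8 (ratio 3/8).
Pick 3: K3 adds 2 new (Z14, Z6) at cost 14 (ratio 2/14).
Greedy total cost: 2 + 8 + 14 = 24.

24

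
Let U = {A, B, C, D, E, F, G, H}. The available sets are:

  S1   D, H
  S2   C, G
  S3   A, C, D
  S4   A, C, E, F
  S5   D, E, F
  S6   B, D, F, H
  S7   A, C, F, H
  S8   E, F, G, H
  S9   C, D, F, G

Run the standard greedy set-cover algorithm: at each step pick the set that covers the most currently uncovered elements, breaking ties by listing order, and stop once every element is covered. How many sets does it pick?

Pick 1: S4 covers 4 new elements (A, C, E, F).
Pick 2: S6 covers 3 new elements (B, D, H).
Pick 3: S2 covers 1 new elements (G).
Greedy uses 3 sets.

3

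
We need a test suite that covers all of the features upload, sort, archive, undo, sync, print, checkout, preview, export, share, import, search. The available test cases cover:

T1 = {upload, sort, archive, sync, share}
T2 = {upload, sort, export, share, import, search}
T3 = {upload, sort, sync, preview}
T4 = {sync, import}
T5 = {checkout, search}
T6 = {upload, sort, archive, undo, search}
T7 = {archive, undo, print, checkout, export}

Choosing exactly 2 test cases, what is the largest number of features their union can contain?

Choosing T2, T7 covers {upload, sort, archive, undo, print, checkout, export, share, import, search} — 10 features.
No choice of 2 test cases does better; here sync, preview are left uncovered.

10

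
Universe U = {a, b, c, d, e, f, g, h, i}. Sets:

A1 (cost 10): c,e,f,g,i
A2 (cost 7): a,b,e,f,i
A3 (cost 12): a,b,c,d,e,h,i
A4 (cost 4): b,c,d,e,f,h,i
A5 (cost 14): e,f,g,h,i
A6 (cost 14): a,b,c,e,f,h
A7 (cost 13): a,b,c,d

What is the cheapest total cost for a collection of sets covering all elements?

21

A1, A2, A4 cover every element at cost 10 + 7 + 4 = 21.
Any cover uses at least 2 sets; among all covering selections none totals below 21.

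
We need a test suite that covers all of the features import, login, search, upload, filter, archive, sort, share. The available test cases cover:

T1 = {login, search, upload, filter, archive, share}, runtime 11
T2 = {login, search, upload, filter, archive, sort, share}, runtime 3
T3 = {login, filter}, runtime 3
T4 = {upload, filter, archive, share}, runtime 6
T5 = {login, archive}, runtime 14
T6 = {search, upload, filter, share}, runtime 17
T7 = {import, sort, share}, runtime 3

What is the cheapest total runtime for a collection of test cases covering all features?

T2, T7 cover every feature at runtime 3 + 3 = 6.
Any cover uses at least 2 test cases; among all covering selections none totals below 6.

6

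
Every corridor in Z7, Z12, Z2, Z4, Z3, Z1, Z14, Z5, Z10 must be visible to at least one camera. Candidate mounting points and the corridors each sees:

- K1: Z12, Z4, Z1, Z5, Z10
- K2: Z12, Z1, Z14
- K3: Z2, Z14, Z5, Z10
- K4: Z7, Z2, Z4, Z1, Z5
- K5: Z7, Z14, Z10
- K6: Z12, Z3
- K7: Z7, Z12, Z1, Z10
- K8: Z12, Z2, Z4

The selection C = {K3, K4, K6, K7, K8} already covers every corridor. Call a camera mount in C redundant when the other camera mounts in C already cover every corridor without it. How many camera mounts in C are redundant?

Drop K3: Z14 uncovered — not redundant.
Drop K4: the rest still cover every corridor — redundant.
Drop K6: Z3 uncovered — not redundant.
Drop K7: the rest still cover every corridor — redundant.
Drop K8: the rest still cover every corridor — redundant.
3 redundant: K4, K7, K8.

3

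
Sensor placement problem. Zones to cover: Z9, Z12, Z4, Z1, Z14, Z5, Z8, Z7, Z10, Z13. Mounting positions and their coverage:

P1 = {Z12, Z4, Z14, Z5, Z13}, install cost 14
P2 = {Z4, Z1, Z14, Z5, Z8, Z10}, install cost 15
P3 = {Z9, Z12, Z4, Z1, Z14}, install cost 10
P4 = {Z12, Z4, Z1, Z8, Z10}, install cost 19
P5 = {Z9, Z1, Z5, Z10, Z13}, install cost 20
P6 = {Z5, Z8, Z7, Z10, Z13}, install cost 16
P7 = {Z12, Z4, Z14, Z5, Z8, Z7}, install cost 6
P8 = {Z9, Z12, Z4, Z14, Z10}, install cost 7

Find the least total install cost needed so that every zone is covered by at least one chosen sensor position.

P3, P6 cover every zone at install cost 10 + 16 = 26.
Any cover uses at least 2 sensor positions; among all covering selections none totals below 26.
Greedy by coverage-per-install cost would pick P7, P8, P3, P1 for 37 — worse than the optimum 26.

26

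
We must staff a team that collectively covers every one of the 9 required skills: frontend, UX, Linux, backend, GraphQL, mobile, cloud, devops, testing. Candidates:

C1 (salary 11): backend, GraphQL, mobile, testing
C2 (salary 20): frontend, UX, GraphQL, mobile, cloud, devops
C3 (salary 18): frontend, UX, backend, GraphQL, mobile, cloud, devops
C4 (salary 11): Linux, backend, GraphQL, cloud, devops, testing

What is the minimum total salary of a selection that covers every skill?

29

C3, C4 cover every skill at salary 18 + 11 = 29.
Any cover uses at least 2 candidates; among all covering selections none totals below 29.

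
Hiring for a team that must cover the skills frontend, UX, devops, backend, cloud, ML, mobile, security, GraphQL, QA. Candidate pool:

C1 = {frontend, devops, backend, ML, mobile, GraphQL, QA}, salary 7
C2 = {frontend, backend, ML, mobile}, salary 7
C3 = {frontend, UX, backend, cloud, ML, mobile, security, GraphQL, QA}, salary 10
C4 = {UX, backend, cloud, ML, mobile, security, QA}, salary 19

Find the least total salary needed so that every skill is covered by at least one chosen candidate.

17

C1, C3 cover every skill at salary 7 + 10 = 17.
Any cover uses at least 2 candidates; among all covering selections none totals below 17.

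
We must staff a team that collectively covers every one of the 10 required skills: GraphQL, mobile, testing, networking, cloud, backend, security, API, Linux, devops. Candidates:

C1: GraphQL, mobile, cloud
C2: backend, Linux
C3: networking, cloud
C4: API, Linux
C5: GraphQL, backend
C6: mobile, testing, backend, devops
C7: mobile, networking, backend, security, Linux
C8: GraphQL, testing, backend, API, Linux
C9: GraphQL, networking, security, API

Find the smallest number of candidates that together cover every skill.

4

C1, C2, C6, C9 together cover {GraphQL, mobile, testing, networking, cloud, backend, security, API, Linux, devops} — every skill.
No 3 of the 9 candidates cover everything (all 84 triples fall short), so 4 is minimum.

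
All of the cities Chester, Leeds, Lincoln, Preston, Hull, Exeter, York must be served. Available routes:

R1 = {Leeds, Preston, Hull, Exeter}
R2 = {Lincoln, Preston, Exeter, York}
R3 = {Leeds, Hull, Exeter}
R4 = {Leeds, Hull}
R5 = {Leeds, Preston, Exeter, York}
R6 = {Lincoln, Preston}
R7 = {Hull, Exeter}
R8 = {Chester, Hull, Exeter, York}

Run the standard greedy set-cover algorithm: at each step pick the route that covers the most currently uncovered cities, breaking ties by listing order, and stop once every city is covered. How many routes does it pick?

3

Pick 1: R1 covers 4 new cities (Leeds, Preston, Hull, Exeter).
Pick 2: R2 covers 2 new cities (Lincoln, York).
Pick 3: R8 covers 1 new cities (Chester).
Greedy uses 3 routes.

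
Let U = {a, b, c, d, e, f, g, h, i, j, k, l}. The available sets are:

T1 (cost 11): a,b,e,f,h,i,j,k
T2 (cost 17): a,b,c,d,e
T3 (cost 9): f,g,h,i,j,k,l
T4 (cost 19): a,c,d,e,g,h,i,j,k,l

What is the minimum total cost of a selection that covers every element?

T2, T3 cover every element at cost 17 + 9 = 26.
Any cover uses at least 2 sets; among all covering selections none totals below 26.

26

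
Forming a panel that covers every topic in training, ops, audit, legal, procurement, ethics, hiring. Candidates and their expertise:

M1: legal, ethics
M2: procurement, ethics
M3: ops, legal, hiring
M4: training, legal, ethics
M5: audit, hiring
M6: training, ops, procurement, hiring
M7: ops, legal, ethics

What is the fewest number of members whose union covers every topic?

3

M1, M5, M6 together cover {training, ops, audit, legal, procurement, ethics, hiring} — every topic.
No 2 of the 7 members cover everything (all 21 pairs fall short), so 3 is minimum.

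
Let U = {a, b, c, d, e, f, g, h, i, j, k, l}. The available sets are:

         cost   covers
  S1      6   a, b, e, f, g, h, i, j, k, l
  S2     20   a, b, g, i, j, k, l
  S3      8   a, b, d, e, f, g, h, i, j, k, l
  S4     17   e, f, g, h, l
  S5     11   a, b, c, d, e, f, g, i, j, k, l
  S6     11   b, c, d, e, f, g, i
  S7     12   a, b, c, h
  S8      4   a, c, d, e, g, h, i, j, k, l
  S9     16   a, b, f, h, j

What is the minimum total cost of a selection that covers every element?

10

S1, S8 cover every element at cost 6 + 4 = 10.
Any cover uses at least 2 sets; among all covering selections none totals below 10.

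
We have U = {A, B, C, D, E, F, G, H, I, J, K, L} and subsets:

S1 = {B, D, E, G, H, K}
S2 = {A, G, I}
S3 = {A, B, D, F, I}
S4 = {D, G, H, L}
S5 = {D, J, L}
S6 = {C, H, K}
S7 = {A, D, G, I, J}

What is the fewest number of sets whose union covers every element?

S1, S3, S5, S6 together cover {A, B, C, D, E, F, G, H, I, J, K, L} — every element.
No 3 of the 7 sets cover everything (all 35 triples fall short), so 4 is minimum.

4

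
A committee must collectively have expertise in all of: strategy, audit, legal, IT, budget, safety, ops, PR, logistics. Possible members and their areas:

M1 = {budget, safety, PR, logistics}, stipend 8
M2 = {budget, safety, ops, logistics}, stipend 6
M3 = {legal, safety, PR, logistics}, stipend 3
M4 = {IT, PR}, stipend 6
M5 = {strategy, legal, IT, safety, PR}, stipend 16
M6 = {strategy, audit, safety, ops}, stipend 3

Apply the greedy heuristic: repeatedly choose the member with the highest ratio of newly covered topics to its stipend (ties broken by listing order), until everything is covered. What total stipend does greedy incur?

18

Pick 1: M3 adds 4 new (legal, safety, PR, logistics) at stipend 3 (ratio 4/3).
Pick 2: M6 adds 3 new (strategy, audit, ops) at stipend 3 (ratio 3/3).
Pick 3: M2 adds 1 new (budget) at stipend 6 (ratio 1/6).
Pick 4: M4 adds 1 new (IT) at stipend 6 (ratio 1/6).
Greedy total stipend: 3 + 3 + 6 + 6 = 18.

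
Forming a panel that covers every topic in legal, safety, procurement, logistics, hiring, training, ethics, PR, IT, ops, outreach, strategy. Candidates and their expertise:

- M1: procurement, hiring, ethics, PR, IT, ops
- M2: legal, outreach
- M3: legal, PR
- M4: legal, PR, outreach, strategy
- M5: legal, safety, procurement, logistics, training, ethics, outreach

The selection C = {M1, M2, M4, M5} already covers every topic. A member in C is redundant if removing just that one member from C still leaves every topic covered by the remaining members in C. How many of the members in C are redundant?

Drop M1: hiring, IT, ops uncovered — not redundant.
Drop M2: the rest still cover every topic — redundant.
Drop M4: strategy uncovered — not redundant.
Drop M5: safety, logistics, training uncovered — not redundant.
1 redundant: M2.

1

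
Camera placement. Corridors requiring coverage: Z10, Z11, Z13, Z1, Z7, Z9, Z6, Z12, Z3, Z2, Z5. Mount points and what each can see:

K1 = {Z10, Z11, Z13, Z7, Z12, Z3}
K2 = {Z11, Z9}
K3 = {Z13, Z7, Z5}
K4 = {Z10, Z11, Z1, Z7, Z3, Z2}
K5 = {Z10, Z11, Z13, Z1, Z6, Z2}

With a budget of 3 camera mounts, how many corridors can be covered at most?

Choosing K1, K2, K5 covers {Z10, Z11, Z13, Z1, Z7, Z9, Z6, Z12, Z3, Z2} — 10 corridors.
No choice of 3 camera mounts does better; here Z5 is left uncovered.

10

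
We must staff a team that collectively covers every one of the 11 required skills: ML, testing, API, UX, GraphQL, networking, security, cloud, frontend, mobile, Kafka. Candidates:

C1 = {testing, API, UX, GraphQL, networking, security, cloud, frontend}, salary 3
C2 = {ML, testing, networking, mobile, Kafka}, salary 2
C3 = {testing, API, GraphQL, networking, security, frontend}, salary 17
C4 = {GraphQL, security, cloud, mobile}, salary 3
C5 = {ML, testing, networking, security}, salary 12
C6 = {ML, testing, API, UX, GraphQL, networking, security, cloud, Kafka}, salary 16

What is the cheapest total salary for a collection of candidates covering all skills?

5

C1, C2 cover every skill at salary 3 + 2 = 5.
Any cover uses at least 2 candidates; among all covering selections none totals below 5.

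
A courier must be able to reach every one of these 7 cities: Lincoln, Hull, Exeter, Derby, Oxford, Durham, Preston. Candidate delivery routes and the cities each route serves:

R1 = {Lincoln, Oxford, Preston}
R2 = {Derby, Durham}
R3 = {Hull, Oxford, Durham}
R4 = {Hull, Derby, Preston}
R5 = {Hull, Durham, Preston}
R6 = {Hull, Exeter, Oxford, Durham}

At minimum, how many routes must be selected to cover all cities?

3

R1, R2, R6 together cover {Lincoln, Hull, Exeter, Derby, Oxford, Durham, Preston} — every city.
No 2 of the 6 routes cover everything (all 15 pairs fall short), so 3 is minimum.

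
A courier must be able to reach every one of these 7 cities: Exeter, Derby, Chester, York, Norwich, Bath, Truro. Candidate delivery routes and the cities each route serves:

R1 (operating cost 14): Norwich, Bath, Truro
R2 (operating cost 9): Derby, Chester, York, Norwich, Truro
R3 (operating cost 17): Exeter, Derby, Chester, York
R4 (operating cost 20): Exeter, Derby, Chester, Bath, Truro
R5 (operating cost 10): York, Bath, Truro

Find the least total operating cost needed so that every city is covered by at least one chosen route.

29

R2, R4 cover every city at operating cost 9 + 20 = 29.
Any cover uses at least 2 routes; among all covering selections none totals below 29.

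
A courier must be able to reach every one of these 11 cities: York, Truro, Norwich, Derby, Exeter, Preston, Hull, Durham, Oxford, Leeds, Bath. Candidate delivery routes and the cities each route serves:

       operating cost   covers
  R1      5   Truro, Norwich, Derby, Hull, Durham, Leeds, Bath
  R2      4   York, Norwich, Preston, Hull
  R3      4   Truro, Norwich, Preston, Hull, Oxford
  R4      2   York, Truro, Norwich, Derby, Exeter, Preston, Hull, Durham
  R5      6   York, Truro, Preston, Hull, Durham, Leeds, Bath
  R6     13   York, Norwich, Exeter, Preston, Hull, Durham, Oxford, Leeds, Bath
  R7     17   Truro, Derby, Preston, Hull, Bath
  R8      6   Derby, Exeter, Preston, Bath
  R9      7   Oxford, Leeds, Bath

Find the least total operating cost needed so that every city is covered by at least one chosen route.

R4, R9 cover every city at operating cost 2 + 7 = 9.
Any cover uses at least 2 routes; among all covering selections none totals below 9.

9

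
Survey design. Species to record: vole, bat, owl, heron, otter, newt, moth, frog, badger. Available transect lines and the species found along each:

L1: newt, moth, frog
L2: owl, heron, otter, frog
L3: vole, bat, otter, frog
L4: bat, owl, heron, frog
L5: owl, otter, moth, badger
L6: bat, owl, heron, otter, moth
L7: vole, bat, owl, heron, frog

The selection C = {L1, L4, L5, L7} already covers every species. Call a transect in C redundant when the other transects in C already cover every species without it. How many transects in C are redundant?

1

Drop L1: newt uncovered — not redundant.
Drop L4: the rest still cover every species — redundant.
Drop L5: otter, badger uncovered — not redundant.
Drop L7: vole uncovered — not redundant.
1 redundant: L4.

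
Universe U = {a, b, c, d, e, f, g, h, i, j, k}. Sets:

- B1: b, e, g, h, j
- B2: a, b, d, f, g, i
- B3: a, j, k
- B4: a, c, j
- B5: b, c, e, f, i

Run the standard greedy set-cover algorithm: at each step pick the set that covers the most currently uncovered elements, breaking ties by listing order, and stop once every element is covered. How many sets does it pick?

Pick 1: B2 covers 6 new elements (a, b, d, f, g, i).
Pick 2: B1 covers 3 new elements (e, h, j).
Pick 3: B3 covers 1 new elements (k).
Pick 4: B4 covers 1 new elements (c).
Greedy uses 4 sets.

4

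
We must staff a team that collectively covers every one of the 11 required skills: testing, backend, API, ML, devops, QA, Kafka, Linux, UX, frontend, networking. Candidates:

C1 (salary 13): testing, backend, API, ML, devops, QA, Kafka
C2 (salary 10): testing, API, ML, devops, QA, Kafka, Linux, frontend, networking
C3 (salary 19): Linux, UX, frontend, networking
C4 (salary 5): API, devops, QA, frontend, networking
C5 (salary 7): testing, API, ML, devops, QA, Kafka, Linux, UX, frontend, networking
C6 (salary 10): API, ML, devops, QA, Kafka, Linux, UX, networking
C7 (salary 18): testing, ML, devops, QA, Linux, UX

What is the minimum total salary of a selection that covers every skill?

20

C1, C5 cover every skill at salary 13 + 7 = 20.
Any cover uses at least 2 candidates; among all covering selections none totals below 20.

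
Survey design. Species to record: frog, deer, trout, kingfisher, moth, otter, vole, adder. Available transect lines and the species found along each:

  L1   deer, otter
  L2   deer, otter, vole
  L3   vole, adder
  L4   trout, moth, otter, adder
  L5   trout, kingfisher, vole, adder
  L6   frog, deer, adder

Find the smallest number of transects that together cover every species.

3

L4, L5, L6 together cover {frog, deer, trout, kingfisher, moth, otter, vole, adder} — every species.
No 2 of the 6 transects cover everything (all 15 pairs fall short), so 3 is minimum.
Greedy (largest uncovered first) would take L4, L2, L5, L6 — 4 transects — but 3 suffice.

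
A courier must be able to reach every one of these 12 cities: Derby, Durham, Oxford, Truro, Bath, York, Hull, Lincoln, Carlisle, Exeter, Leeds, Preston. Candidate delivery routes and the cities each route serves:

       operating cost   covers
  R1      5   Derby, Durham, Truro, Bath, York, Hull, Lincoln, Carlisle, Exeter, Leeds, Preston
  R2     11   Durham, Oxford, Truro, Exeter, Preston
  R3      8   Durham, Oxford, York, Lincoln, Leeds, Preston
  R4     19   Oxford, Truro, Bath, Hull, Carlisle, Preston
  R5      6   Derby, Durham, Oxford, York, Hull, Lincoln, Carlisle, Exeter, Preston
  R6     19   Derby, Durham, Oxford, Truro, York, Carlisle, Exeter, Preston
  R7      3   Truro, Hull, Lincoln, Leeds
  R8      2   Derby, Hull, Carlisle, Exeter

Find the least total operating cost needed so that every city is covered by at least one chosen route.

11

R1, R5 cover every city at operating cost 5 + 6 = 11.
Any cover uses at least 2 routes; among all covering selections none totals below 11.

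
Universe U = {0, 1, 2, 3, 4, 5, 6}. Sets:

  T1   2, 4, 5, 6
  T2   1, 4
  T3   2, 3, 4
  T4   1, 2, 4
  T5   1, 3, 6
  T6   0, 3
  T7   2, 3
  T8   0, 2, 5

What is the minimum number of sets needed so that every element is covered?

3

T1, T2, T6 together cover {0, 1, 2, 3, 4, 5, 6} — every element.
No 2 of the 8 sets cover everything (all 28 pairs fall short), so 3 is minimum.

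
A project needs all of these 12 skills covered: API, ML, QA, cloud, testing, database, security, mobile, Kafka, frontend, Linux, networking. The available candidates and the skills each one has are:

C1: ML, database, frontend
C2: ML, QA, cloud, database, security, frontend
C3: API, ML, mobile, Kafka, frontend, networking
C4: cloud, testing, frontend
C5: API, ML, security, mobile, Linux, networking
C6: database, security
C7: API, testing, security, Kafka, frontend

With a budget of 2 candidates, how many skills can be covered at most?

10

Choosing C2, C3 covers {API, ML, QA, cloud, database, security, mobile, Kafka, frontend, networking} — 10 skills.
No choice of 2 candidates does better; here testing, Linux are left uncovered.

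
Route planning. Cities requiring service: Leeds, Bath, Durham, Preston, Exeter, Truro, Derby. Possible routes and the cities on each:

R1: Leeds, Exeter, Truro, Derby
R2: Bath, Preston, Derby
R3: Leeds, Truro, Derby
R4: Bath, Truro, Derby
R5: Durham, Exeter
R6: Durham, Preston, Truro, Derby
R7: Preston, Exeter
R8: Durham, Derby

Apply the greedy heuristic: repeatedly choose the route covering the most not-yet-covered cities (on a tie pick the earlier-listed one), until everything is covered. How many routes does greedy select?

3

Pick 1: R1 covers 4 new cities (Leeds, Exeter, Truro, Derby).
Pick 2: R2 covers 2 new cities (Bath, Preston).
Pick 3: R5 covers 1 new cities (Durham).
Greedy uses 3 routes.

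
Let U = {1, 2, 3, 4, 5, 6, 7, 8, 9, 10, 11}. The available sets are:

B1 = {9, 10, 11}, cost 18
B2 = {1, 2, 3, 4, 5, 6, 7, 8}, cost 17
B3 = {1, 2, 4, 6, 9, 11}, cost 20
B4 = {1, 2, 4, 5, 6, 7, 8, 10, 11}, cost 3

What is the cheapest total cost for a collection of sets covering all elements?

B1, B2 cover every element at cost 18 + 17 = 35.
Any cover uses at least 2 sets; among all covering selections none totals below 35.

35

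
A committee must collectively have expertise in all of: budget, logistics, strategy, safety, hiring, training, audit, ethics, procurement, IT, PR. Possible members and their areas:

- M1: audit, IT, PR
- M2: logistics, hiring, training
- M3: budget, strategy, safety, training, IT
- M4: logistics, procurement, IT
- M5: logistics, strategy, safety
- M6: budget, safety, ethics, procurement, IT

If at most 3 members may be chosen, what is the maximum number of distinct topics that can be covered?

10

Choosing M1, M2, M6 covers {budget, logistics, safety, hiring, training, audit, ethics, procurement, IT, PR} — 10 topics.
No choice of 3 members does better; here strategy is left uncovered.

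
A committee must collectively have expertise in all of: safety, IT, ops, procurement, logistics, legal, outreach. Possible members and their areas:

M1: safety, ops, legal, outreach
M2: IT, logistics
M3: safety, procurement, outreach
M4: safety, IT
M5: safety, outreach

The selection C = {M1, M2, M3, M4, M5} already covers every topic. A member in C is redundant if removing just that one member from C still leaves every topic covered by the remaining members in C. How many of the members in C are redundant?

2

Drop M1: ops, legal uncovered — not redundant.
Drop M2: logistics uncovered — not redundant.
Drop M3: procurement uncovered — not redundant.
Drop M4: the rest still cover every topic — redundant.
Drop M5: the rest still cover every topic — redundant.
2 redundant: M4, M5.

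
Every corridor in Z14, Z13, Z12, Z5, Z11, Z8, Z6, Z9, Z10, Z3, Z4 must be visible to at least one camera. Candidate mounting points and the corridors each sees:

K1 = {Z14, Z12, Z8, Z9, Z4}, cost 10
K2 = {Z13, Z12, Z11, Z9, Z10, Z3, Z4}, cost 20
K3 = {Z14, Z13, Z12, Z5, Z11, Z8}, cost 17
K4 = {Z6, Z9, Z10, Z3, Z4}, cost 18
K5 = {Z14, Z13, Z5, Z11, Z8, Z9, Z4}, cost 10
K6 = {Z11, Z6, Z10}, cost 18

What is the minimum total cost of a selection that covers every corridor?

35

K3, K4 cover every corridor at cost 17 + 18 = 35.
Any cover uses at least 2 camera mounts; among all covering selections none totals below 35.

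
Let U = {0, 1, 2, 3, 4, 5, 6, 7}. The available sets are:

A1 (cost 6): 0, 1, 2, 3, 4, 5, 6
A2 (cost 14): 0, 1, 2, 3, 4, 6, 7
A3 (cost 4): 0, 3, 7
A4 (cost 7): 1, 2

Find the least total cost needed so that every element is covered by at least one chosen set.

A1, A3 cover every element at cost 6 + 4 = 10.
Any cover uses at least 2 sets; among all covering selections none totals below 10.

10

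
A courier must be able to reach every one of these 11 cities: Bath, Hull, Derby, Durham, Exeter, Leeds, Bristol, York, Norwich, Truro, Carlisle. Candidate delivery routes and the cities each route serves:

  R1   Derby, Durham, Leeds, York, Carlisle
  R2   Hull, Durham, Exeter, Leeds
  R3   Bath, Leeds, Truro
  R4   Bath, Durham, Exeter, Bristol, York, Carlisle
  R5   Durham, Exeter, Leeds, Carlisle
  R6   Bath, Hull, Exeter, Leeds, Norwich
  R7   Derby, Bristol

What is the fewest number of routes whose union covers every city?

R1, R3, R4, R6 together cover {Bath, Hull, Derby, Durham, Exeter, Leeds, Bristol, York, Norwich, Truro, Carlisle} — every city.
No 3 of the 7 routes cover everything (all 35 triples fall short), so 4 is minimum.

4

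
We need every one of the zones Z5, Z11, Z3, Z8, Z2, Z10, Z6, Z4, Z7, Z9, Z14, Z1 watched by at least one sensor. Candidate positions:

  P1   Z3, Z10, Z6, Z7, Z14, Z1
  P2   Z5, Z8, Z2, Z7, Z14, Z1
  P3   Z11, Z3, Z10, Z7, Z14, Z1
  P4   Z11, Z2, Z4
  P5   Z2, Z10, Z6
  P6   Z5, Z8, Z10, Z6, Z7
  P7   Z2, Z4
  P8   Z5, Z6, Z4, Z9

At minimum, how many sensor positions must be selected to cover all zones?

P2, P3, P8 together cover {Z5, Z11, Z3, Z8, Z2, Z10, Z6, Z4, Z7, Z9, Z14, Z1} — every zone.
No 2 of the 8 sensor positions cover everything (all 28 pairs fall short), so 3 is minimum.
Greedy (largest uncovered first) would take P1, P2, P4, P8 — 4 sensor positions — but 3 suffice.

3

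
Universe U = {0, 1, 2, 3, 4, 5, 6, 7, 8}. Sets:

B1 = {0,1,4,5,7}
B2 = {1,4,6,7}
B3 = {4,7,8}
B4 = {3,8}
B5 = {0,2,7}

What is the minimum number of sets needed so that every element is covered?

4

B1, B2, B4, B5 together cover {0, 1, 2, 3, 4, 5, 6, 7, 8} — every element.
No 3 of the 5 sets cover everything (all 10 triples fall short), so 4 is minimum.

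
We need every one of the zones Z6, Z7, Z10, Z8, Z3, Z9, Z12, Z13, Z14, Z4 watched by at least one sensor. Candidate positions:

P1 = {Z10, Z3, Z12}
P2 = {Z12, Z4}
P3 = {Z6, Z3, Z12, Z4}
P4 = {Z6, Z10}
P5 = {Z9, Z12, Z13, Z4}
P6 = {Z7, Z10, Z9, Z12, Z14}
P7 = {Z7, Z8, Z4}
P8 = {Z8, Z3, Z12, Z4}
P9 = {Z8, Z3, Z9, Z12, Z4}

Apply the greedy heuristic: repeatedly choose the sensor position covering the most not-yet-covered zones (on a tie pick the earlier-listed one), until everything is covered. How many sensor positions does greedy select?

4

Pick 1: P6 covers 5 new zones (Z7, Z10, Z9, Z12, Z14).
Pick 2: P3 covers 3 new zones (Z6, Z3, Z4).
Pick 3: P5 covers 1 new zones (Z13).
Pick 4: P7 covers 1 new zones (Z8).
Greedy uses 4 sensor positions.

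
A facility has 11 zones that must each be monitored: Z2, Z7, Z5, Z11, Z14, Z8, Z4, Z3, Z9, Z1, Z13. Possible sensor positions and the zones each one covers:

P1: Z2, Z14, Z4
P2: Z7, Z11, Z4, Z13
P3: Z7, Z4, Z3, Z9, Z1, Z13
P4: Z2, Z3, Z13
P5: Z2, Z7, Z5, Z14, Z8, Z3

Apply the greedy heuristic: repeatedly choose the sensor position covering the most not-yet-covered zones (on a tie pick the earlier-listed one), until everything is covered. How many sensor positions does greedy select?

3

Pick 1: P3 covers 6 new zones (Z7, Z4, Z3, Z9, Z1, Z13).
Pick 2: P5 covers 4 new zones (Z2, Z5, Z14, Z8).
Pick 3: P2 covers 1 new zones (Z11).
Greedy uses 3 sensor positions.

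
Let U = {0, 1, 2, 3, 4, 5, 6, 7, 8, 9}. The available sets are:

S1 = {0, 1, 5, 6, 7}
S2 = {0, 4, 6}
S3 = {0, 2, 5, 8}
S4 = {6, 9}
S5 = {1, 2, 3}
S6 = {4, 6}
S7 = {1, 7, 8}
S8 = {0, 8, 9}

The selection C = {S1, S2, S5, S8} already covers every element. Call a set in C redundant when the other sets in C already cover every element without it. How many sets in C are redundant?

Drop S1: 5, 7 uncovered — not redundant.
Drop S2: 4 uncovered — not redundant.
Drop S5: 2, 3 uncovered — not redundant.
Drop S8: 8, 9 uncovered — not redundant.
None of the sets in C is redundant.

0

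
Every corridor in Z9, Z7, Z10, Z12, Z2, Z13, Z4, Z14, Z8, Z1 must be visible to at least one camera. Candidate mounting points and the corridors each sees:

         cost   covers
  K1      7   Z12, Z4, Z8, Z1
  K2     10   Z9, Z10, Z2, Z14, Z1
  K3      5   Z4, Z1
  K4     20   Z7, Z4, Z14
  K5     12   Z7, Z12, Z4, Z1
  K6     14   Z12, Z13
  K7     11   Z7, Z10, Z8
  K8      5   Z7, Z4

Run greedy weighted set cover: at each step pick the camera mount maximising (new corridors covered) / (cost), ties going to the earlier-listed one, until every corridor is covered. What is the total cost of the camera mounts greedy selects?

36

Pick 1: K1 adds 4 new (Z12, Z4, Z8, Z1) at cost 7 (ratio 4/7).
Pick 2: K2 adds 4 new (Z9, Z10, Z2, Z14) at cost 10 (ratio 4/10).
Pick 3: K8 adds 1 new (Z7) at cost 5 (ratio 1/5).
Pick 4: K6 adds 1 new (Z13) at cost 14 (ratio 1/14).
Greedy total cost: 7 + 10 + 5 + 14 = 36.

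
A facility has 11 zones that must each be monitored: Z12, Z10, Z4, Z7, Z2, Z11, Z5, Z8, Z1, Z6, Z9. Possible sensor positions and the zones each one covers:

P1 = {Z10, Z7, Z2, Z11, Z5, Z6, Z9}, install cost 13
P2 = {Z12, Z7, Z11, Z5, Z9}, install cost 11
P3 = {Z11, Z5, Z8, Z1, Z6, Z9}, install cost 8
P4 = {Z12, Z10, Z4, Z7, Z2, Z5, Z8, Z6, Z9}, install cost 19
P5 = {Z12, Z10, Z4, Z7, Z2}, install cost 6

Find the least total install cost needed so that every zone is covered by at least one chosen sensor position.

P3, P5 cover every zone at install cost 8 + 6 = 14.
Any cover uses at least 2 sensor positions; among all covering selections none totals below 14.

14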